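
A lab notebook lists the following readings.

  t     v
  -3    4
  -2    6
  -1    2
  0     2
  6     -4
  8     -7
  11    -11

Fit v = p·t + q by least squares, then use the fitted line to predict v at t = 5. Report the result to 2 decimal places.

Forming MᵀM = [[235, 19]; [19, 7]] and Mᵀv = [-227, -8]ᵀ gives MᵀM·[p, q]ᵀ = Mᵀv.
Eliminating q: 7·(row 1) − 19·(row 2) gives 1284·p = 7·(-227) − 19·(-8) = -1437, so p = -479/428.
Then q = ((-8) − 19·(-479/428))/7 = 811/428.
At t = 5: v̂ = (-479/428)·(5) + (811/428)·(1) = -396/107.

v̂ = -3.70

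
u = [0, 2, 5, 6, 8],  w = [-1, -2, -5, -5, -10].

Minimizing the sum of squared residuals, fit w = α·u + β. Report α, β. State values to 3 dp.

α = -1.039, β = -0.235

Forming XᵀX = [[129, 21]; [21, 5]] and Xᵀw = [-139, -23]ᵀ gives XᵀX·[α, β]ᵀ = Xᵀw.
det = 129·5 − 21² = 204.
α = ((-139)·5 − 21·(-23))/204 = -53/51; β = (129·(-23) − 21·(-139))/204 = -4/17.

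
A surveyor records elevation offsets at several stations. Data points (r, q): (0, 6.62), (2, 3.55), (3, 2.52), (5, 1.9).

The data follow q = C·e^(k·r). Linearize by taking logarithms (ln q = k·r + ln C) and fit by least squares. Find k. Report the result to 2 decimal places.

With ln qᵢ as the transformed response and rᵢ as the regressor:
XᵀX = [[38.0000, 10.0000]; [10.0000, 4]], rhs = [8.5159, 4.7232]ᵀ  (here Σr = 10.0000, Σ(r)² = 38.0000, Σln q = 4.7232, Σr·ln q = 8.5159).
Δ = 38.0000·4 − (10.0000)² = 52.0000; k = (8.5159·4 − 10.0000·4.7232)/52.0000 = -0.25323, ln C = (38.0000·4.7232 − 10.0000·8.5159)/52.0000 = 1.81386.

k = -0.25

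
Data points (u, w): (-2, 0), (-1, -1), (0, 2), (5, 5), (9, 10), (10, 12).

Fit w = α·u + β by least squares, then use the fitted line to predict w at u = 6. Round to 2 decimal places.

ŵ = 7.18

Sums needed: Σu·u = 211, Σu = 21, Σ1 = 6.
Moment sums: Σu·w = 236, Σw = 28.
Normal equations: [[211, 21]; [21, 6]]·[α, β]ᵀ = [236, 28]ᵀ.
Eliminating β: 6·(row 1) − 21·(row 2) gives 825·α = 6·236 − 21·28 = 828, so α = 276/275.
Then β = (28 − 21·(276/275))/6 = 952/825.
At u = 6: ŵ = (276/275)·(6) + (952/825)·(1) = 1184/165.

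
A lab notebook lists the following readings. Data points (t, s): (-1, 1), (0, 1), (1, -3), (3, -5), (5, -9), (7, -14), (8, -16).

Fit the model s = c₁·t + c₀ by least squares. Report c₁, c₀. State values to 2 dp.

c₁ = -1.94, c₀ = -0.07

Compute the Gram sums: Σt·t = 149, Σt = 23, Σ1 = 7.
And Σt·s = -290, Σs = -45.
Eliminating c₀: 7·(row 1) − 23·(row 2) gives 514·c₁ = 7·(-290) − 23·(-45) = -995, so c₁ = -995/514.
Then c₀ = ((-45) − 23·(-995/514))/7 = -35/514.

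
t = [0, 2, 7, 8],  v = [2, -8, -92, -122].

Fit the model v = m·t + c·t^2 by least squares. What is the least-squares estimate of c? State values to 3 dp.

From the data, Σt·t = 117, Σt·t^2 = 863, Σt^2·t^2 = 6513.
Moment sums: Σt·v = -1636, Σt^2·v = -12348.
MᵀM·[m, c]ᵀ = Mᵀv becomes [[117, 863]; [863, 6513]]·[m, c]ᵀ = [-1636, -12348]ᵀ.
Determinant 117·6513 − 863² = 17252.
m = ((-1636)·6513 − 863·(-12348))/17252 = 264/4313; c = (117·(-12348) − 863·(-1636))/17252 = -8212/4313.

c = -1.904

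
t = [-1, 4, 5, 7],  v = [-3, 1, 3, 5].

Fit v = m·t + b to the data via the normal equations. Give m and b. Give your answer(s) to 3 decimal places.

Entries of XᵀX: Σt·t = 91, Σt = 15, Σ1 = 4.
And Σt·v = 57, Σv = 6.
XᵀX·[m, b]ᵀ = Xᵀv becomes [[91, 15]; [15, 4]]·[m, b]ᵀ = [57, 6]ᵀ.
det = 91·4 − 15² = 139.
m = (57·4 − 15·6)/139 = 138/139; b = (91·6 − 15·57)/139 = -309/139.

m = 0.993, b = -2.223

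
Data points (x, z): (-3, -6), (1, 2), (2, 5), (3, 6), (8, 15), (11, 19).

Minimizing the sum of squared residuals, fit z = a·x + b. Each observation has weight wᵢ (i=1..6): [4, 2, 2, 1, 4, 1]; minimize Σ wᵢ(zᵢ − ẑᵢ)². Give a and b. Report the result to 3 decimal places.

a = 1.853, b = 0.063

Entries of MᵀWM: Σwᵢ·x·x = 432, Σwᵢ·x = 40, Σwᵢ·1 = 14.
Moment sums: Σwᵢ·x·z = 803, Σwᵢ·z = 75.
MᵀWM·[a, b]ᵀ = MᵀWz becomes [[432, 40]; [40, 14]]·[a, b]ᵀ = [803, 75]ᵀ.
Eliminating b: 14·(row 1) − 40·(row 2) gives 4448·a = 14·803 − 40·75 = 8242, so a = 4121/2224.
Then b = (75 − 40·(4121/2224))/14 = 35/556.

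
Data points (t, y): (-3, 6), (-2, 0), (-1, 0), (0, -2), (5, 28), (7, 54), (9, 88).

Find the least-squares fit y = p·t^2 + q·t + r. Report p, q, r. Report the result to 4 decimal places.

The normal equations are: 9685·p + 1161·q + 169·r = 10528;  1161·p + 169·q + 15·r = 1292;  169·p + 15·q + 7·r = 174.
(Σt^2·t^2 = 9685, Σt^2·t = 1161, Σt^2 = 169, Σt·t = 169, Σt = 15, Σ1 = 7, Σt^2·y = 10528, Σt·y = 1292, Σy = 174.)
Row-reducing yields p = 230389/225561, q = 56689/75187, r = -319876/225561.

p = 1.0214, q = 0.7540, r = -1.4181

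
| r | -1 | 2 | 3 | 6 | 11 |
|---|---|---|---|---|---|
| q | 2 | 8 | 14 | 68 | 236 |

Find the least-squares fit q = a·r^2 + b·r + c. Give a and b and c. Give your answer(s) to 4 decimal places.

a = 2.0192, b = -0.7217, c = -0.4251

Sums needed: Σr^2·r^2 = 16035, Σr^2·r = 1581, Σr^2 = 171, Σr·r = 171, Σr = 21, Σ1 = 5.
And Σr^2·q = 31164, Σr·q = 3060, Σq = 328.
So MᵀM·[a, b, c]ᵀ = Mᵀq: [[16035, 1581, 171]; [1581, 171, 21]; [171, 21, 5]]·[a, b, c]ᵀ = [31164, 3060, 328]ᵀ.
Row-reducing yields a = 6944/3439, b = -2482/3439, c = -1462/3439.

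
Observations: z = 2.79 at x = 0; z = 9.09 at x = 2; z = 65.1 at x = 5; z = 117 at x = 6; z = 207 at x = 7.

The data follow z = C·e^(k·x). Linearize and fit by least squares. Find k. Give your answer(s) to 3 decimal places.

Let Y = ln z. Fitting Y = k·x + ln C by least squares:
XᵀX = [[114.0000, 20.0000]; [20.0000, 5]], rhs = [91.1960, 17.5040]ᵀ  (here Σx = 20.0000, Σ(x)² = 114.0000, Σln z = 17.5040, Σx·ln z = 91.1960).
Solving (det = 170.0000): k = 0.62294, ln C = 1.00905.

k = 0.623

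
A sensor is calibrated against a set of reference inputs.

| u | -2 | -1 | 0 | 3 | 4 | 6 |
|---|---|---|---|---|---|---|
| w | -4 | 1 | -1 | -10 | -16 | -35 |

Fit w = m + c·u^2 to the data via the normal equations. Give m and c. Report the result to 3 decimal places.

m = -0.048, c = -0.981

Forming MᵀM = [[6, 66]; [66, 1650]] and Mᵀw = [-65, -1621]ᵀ gives MᵀM·[m, c]ᵀ = Mᵀw.
det = 6·1650 − 66² = 5544.
m = ((-65)·1650 − 66·(-1621))/5544 = -1/21; c = (6·(-1621) − 66·(-65))/5544 = -151/154.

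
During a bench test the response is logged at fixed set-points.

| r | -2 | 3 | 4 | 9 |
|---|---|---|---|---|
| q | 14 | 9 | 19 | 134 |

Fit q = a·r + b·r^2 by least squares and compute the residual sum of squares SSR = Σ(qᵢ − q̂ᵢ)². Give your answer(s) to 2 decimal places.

Forming AᵀA = [[110, 812]; [812, 6914]] and Aᵀq = [1281, 11295]ᵀ gives AᵀA·[a, b]ᵀ = Aᵀq.
Δ = 110·6914 − 812² = 101196.
a = (1281·6914 − 812·11295)/101196 = -52451/16866; b = (110·11295 − 812·1281)/101196 = 33713/16866.
Residuals: -605/2811, 955/2811, -1525/2811, 75/937; SSR = 1300/2811.

SSR = 0.46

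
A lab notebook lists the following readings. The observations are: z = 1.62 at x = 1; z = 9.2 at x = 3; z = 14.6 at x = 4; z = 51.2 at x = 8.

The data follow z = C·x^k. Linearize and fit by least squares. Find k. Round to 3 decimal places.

k = 1.651

With ln zᵢ as the transformed response and ln xᵢ as the regressor:
Σln x = 4.5643, Σ(ln x)² = 7.4528, Σln z = 9.3184, Σln x·ln z = 14.3389.
Equations: 7.4528·k + 4.5643·ln C = 14.3389;  4.5643·k + 4·ln C = 9.3184.
Slope k = (n·Σln x·ln z − Σln x·Σln z)/(n·Σ(ln x)² − (Σln x)²) = (4·14.3389 − 4.5643·9.3184)/8.9781 = 1.65103; ln C = (Σln z − k·Σln x)/n = 0.44563.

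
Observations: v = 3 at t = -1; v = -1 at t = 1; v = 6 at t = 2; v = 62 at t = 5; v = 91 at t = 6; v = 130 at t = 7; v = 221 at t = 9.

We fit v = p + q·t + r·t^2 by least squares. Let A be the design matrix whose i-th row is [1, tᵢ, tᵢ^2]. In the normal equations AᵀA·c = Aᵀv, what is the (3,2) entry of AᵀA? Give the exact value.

1421

Row 3 ↔ basis t^2, column 2 ↔ basis t, so (AᵀA)_{3,2} = Σᵢ (t^2)·(t) = (1)·(-1) + (1)·(1) + (4)·(2) + (25)·(5) + (36)·(6) + (49)·(7) + (81)·(9) = 1421.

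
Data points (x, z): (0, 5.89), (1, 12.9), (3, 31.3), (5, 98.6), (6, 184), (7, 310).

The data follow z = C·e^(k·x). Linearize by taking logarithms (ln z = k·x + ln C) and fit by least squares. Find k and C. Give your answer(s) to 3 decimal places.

k = 0.554, C = 6.388

Let Y = ln z. Fitting Y = k·x + ln C by least squares:
Σx = 22.0000, Σ(x)² = 120.0000, Σln z = 23.3167, Σx·ln z = 107.2891.
Equations: 120.0000·k + 22.0000·ln C = 107.2891;  22.0000·k + 6·ln C = 23.3167.
Slope k = (n·Σx·ln z − Σx·Σln z)/(n·Σ(x)² − (Σx)²) = (6·107.2891 − 22.0000·23.3167)/236.0000 = 0.55410; ln C = (Σln z − k·Σx)/n = 1.85442, so C = exp(1.85442) = 6.38797.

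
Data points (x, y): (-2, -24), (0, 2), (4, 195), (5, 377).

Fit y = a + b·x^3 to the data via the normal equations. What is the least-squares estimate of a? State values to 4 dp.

a = 1.2612

Entries of MᵀM: Σ1 = 4, Σx^3 = 181, Σx^3·x^3 = 19785.
For Mᵀy: Σy = 550, Σx^3·y = 59797.
Normal equations: [[4, 181]; [181, 19785]]·[a, b]ᵀ = [550, 59797]ᵀ.
Δ = 4·19785 − 181² = 46379.
a = (550·19785 − 181·59797)/46379 = 58493/46379; b = (4·59797 − 181·550)/46379 = 139638/46379.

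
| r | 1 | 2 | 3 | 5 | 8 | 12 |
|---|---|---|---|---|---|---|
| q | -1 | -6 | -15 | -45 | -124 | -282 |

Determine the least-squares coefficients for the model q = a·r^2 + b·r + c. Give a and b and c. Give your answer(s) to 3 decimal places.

From the data, Σr^2·r^2 = 25555, Σr^2·r = 2401, Σr^2 = 247, Σr·r = 247, Σr = 31, Σ1 = 6.
Moment sums: Σr^2·q = -49829, Σr·q = -4659, Σq = -473.
Row-reducing yields a = -216481/106260, b = 93529/106260, c = 8623/17710.

a = -2.037, b = 0.880, c = 0.487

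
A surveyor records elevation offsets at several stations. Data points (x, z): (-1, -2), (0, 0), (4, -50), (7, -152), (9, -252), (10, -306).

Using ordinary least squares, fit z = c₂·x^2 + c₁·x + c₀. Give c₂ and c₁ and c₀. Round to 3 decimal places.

With design matrix A, AᵀA = [[19219, 2135, 247]; [2135, 247, 29]; [247, 29, 6]] and Aᵀz = [-59262, -6590, -762]ᵀ.
Inverting the 3×3 Gram matrix, [c₂, c₁, c₀]ᵀ = [-45737/15213, -11027/15213, 1362/5071]ᵀ.

c₂ = -3.006, c₁ = -0.725, c₀ = 0.269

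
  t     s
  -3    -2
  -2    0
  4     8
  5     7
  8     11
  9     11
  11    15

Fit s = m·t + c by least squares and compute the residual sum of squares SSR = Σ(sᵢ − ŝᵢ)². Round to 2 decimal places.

Entries of MᵀM: Σt·t = 320, Σt = 32, Σ1 = 7.
Moment sums: Σt·s = 425, Σs = 50.
Normal equations: [[320, 32]; [32, 7]]·[m, c]ᵀ = [425, 50]ᵀ.
Eliminating c: 7·(row 1) − 32·(row 2) gives 1216·m = 7·425 − 32·50 = 1375, so m = 1375/1216.
Then c = (50 − 32·(1375/1216))/7 = 75/38.
Residuals: -707/1216, 175/608, 457/304, -763/1216, -3/152, -1399/1216, 715/1216; SSR = 5769/1216.

SSR = 4.74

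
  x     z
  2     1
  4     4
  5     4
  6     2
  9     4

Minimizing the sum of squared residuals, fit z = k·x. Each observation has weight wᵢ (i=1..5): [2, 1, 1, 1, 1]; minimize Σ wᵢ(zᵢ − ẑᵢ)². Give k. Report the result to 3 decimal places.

k = 0.530

From the data, Σwᵢ·x·x = 166.
For AᵀWz: Σwᵢ·x·z = 88.
Normal equations: [[166]]·[k]ᵀ = [88]ᵀ.
k = 88/166 = 0.53012.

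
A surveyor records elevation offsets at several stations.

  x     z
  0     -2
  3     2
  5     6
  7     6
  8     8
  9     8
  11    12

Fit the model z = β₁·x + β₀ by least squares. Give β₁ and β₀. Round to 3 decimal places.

From the data, Σx·x = 349, Σx = 43, Σ1 = 7.
Right-hand side: Σx·z = 346, Σz = 40.
det = 349·7 − 43² = 594.
β₁ = (346·7 − 43·40)/594 = 13/11; β₀ = (349·40 − 43·346)/594 = -17/11.

β₁ = 1.182, β₀ = -1.545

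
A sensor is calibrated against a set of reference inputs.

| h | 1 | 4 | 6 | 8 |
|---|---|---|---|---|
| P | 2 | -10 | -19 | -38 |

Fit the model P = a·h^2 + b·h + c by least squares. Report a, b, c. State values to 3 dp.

a = -0.545, b = -0.672, c = 2.880

Setting ∂/∂a … = 0 gives: 5649·a + 793·b + 117·c = -3274;  793·a + 117·b + 19·c = -456;  117·a + 19·b + 4·c = -65.
Inverting the 3×3 Gram matrix, [a, b, c]ᵀ = [-893/1639, -1102/1639, 4721/1639]ᵀ.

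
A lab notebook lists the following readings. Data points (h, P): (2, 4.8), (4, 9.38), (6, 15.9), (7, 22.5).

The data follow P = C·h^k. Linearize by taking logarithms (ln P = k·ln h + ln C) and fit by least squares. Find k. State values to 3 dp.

k = 1.190

Let Y = ln P. Fitting Y = k·ln h + ln C by least squares:
XᵀX = [[9.3992, 5.8171]; [5.8171, 4]], rhs = [15.2058, 9.6870]ᵀ  (here Σln h = 5.8171, Σ(ln h)² = 9.3992, Σln P = 9.6870, Σln h·ln P = 15.2058).
Δ = 9.3992·4 − (5.8171)² = 3.7582; k = (15.2058·4 − 5.8171·9.6870)/3.7582 = 1.19014, ln C = (9.3992·9.6870 − 5.8171·15.2058)/3.7582 = 0.69097.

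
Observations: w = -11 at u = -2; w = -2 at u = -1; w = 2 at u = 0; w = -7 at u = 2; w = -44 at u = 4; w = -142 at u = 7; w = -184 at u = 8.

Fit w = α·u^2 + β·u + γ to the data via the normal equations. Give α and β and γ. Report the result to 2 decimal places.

Sums needed: Σu^2·u^2 = 6786, Σu^2·u = 918, Σu^2 = 138, Σu·u = 138, Σu = 18, Σ1 = 7.
Right-hand side: Σu^2·w = -19512, Σu·w = -2632, Σw = -388.
MᵀM·[α, β, γ]ᵀ = Mᵀw becomes [[6786, 918, 138]; [918, 138, 18]; [138, 18, 7]]·[α, β, γ]ᵀ = [-19512, -2632, -388]ᵀ.
Solving the 3×3 system (Gaussian elimination) gives α = -8150/2709, β = 590/903, γ = 284/129.

α = -3.01, β = 0.65, γ = 2.20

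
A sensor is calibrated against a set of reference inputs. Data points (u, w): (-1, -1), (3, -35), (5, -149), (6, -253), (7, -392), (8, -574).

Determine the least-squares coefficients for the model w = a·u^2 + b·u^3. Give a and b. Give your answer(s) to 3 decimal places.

With design matrix M, MᵀM = [[8500, 60718]; [60718, 442804]] and Mᵀw = [-69093, -502561]ᵀ.
det = 8500·442804 − 60718² = 77158476.
a = ((-69093)·442804 − 60718·(-502561))/77158476 = -40078987/38579238; b = (8500·(-502561) − 60718·(-69093))/77158476 = -38289863/38579238.

a = -1.039, b = -0.992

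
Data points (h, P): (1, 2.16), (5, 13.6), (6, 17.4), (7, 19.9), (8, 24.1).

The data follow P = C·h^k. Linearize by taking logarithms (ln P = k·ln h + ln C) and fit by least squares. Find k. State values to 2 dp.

k = 1.15

Linearized form: ln P = k·ln h + ln C. From the 5 transformed points,
XᵀX = [[13.9113, 7.4265]; [7.4265, 5]], rhs = [21.7557, 12.4096]ᵀ  (here Σln h = 7.4265, Σ(ln h)² = 13.9113, Σln P = 12.4096, Σln h·ln P = 21.7557).
Solving (det = 14.4030): k = 1.15381, ln C = 0.76815.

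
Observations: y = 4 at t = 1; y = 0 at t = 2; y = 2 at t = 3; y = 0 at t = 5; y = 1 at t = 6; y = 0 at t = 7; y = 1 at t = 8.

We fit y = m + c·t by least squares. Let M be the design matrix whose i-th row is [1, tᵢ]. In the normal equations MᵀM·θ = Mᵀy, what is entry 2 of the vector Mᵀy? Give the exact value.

24

Entry 2 ↔ basis t, so (Mᵀy)_{2} = Σᵢ (t)·yᵢ = (1)·(4) + (2)·(0) + (3)·(2) + (5)·(0) + (6)·(1) + (7)·(0) + (8)·(1) = 24.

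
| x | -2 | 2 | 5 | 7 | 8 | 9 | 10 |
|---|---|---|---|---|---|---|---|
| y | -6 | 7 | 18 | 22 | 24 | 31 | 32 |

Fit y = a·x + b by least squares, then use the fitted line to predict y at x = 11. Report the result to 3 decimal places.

ŷ = 35.497

With design matrix A, AᵀA = [[327, 39]; [39, 7]] and Aᵀy = [1061, 128]ᵀ.
det = 327·7 − 39² = 768.
a = (1061·7 − 39·128)/768 = 2435/768; b = (327·128 − 39·1061)/768 = 159/256.
At x = 11: ŷ = (2435/768)·(11) + (159/256)·(1) = 13631/384.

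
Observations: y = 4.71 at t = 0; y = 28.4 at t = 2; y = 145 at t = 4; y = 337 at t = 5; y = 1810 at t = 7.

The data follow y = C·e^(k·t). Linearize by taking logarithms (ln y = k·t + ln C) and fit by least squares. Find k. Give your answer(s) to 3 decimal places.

Taking logs, ln y = k·t + ln C, so regress ln y on t.
Σt = 18.0000, Σ(t)² = 94.0000, Σln y = 23.1940, Σt·ln y = 108.2077.
Equations: 94.0000·k + 18.0000·ln C = 108.2077;  18.0000·k + 5·ln C = 23.1940.
Δ = 94.0000·5 − (18.0000)² = 146.0000; k = (108.2077·5 − 18.0000·23.1940)/146.0000 = 0.84621, ln C = (94.0000·23.1940 − 18.0000·108.2077)/146.0000 = 1.59243.

k = 0.846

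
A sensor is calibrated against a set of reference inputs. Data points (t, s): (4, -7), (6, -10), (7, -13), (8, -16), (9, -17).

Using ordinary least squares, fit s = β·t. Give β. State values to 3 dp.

β = -1.870

The normal system AᵀA·[β]ᵀ = Aᵀs is [[246]]·[β]ᵀ = [-460]ᵀ.
Hence β = -460 / 246 ≈ -1.86992.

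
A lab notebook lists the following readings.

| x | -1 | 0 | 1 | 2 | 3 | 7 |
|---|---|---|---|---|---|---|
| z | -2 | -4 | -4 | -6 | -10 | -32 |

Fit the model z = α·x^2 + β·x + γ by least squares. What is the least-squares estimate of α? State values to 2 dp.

α = -0.47

From the data, Σx^2·x^2 = 2500, Σx^2·x = 378, Σx^2 = 64, Σx·x = 64, Σx = 12, Σ1 = 6.
For Mᵀz: Σx^2·z = -1688, Σx·z = -268, Σz = -58.
MᵀM·[α, β, γ]ᵀ = Mᵀz becomes [[2500, 378, 64]; [378, 64, 12]; [64, 12, 6]]·[α, β, γ]ᵀ = [-1688, -268, -58]ᵀ.
Solving the 3×3 system (Gaussian elimination) gives α = -716/1529, β = -6676/7645, γ = -2033/695.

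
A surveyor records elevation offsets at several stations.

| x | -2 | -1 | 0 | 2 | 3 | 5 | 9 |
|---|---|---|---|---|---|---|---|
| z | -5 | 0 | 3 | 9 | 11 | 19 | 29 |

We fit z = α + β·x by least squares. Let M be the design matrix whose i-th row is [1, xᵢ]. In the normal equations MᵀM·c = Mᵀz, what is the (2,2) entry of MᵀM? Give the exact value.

Row 2 ↔ basis x, column 2 ↔ basis x, so (MᵀM)_{2,2} = Σᵢ (x)·(x) = (-2)·(-2) + (-1)·(-1) + (0)·(0) + (2)·(2) + (3)·(3) + (5)·(5) + (9)·(9) = 124.

124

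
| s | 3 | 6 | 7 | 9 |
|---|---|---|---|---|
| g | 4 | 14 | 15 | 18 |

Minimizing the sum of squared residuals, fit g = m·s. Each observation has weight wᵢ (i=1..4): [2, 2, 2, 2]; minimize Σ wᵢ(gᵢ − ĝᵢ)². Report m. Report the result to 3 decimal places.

Compute the Gram sums: Σwᵢ·s·s = 350.
Moment sums: Σwᵢ·s·g = 726.
Normal equations: [[350]]·[m]ᵀ = [726]ᵀ.
Hence m = 726 / 350 ≈ 2.07429.

m = 2.074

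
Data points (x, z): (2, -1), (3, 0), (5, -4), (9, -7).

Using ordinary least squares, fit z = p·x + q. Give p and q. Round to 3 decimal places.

Forming AᵀA = [[119, 19]; [19, 4]] and Aᵀz = [-85, -12]ᵀ gives AᵀA·[p, q]ᵀ = Aᵀz.
det = 119·4 − 19² = 115.
p = ((-85)·4 − 19·(-12))/115 = -112/115; q = (119·(-12) − 19·(-85))/115 = 187/115.

p = -0.974, q = 1.626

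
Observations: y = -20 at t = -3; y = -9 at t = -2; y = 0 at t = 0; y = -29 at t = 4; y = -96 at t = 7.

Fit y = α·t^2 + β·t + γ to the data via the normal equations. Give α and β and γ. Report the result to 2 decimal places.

With design matrix A, AᵀA = [[2754, 372, 78]; [372, 78, 6]; [78, 6, 5]] and Aᵀy = [-5384, -710, -154]ᵀ.
Row-reducing yields α = -27034/13053, β = 9475/13053, γ = 2776/4351.

α = -2.07, β = 0.73, γ = 0.64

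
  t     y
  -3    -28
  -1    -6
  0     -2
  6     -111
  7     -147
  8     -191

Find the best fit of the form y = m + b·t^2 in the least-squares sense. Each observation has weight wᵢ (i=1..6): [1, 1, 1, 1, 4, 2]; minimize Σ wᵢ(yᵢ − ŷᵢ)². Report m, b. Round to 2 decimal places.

m = -2.50, b = -2.95

Forming AᵀWA = [[10, 370]; [370, 19174]] and AᵀWy = [-1117, -57514]ᵀ gives AᵀWA·[m, b]ᵀ = AᵀWy.
Determinant 10·19174 − 370² = 54840.
m = ((-1117)·19174 − 370·(-57514))/54840 = -22863/9140; b = (10·(-57514) − 370·(-1117))/54840 = -5395/1828.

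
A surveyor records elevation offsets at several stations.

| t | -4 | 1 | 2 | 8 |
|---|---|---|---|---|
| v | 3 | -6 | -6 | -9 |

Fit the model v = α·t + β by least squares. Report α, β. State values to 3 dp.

α = -0.969, β = -2.804

Forming AᵀA = [[85, 7]; [7, 4]] and Aᵀv = [-102, -18]ᵀ gives AᵀA·[α, β]ᵀ = Aᵀv.
Δ = 85·4 − 7² = 291.
α = ((-102)·4 − 7·(-18))/291 = -94/97; β = (85·(-18) − 7·(-102))/291 = -272/97.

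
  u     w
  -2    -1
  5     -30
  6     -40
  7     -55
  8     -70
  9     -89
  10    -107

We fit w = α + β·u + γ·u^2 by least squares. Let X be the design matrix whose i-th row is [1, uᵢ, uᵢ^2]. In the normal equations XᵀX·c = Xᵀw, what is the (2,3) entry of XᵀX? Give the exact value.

2917

Row 2 ↔ basis u, column 3 ↔ basis u^2, so (XᵀX)_{2,3} = Σᵢ (u)·(u^2) = (-2)·(4) + (5)·(25) + (6)·(36) + (7)·(49) + (8)·(64) + (9)·(81) + (10)·(100) = 2917.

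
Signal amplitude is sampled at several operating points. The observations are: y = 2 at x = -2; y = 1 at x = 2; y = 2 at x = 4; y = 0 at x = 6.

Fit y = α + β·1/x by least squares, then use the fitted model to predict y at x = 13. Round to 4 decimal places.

ŷ = 1.2759

Compute the Gram sums: Σ1 = 4, Σ1/x = 5/12, Σ1/x·1/x = 85/144.
Moment sums: Σy = 5, Σ1/x·y = 0.
So MᵀM·[α, β]ᵀ = Mᵀy: [[4, 5/12]; [5/12, 85/144]]·[α, β]ᵀ = [5, 0]ᵀ.
det = 4·(85/144) − (5/12)² = 35/16.
α = (5·(85/144) − (5/12)·0)/(35/16) = 85/63; β = (4·0 − (5/12)·5)/(35/16) = -20/21.
At x = 13: ŷ = (85/63)·(1) + (-20/21)·(1/13) = 1045/819.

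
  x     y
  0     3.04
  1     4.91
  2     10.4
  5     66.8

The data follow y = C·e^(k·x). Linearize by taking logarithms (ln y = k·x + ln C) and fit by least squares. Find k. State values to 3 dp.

Taking logs, ln y = k·x + ln C, so regress ln y on x.
Σx = 8.0000, Σ(x)² = 30.0000, Σln y = 9.2466, Σx·ln y = 27.2834.
Equations: 30.0000·k + 8.0000·ln C = 27.2834;  8.0000·k + 4·ln C = 9.2466.
Δ = 30.0000·4 − (8.0000)² = 56.0000; k = (27.2834·4 − 8.0000·9.2466)/56.0000 = 0.62787, ln C = (30.0000·9.2466 − 8.0000·27.2834)/56.0000 = 1.05593.

k = 0.628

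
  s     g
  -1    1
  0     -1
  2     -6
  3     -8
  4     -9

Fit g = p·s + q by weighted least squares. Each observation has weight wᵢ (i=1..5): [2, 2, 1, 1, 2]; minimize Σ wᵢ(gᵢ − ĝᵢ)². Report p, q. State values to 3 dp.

From the data, Σwᵢ·s·s = 47, Σwᵢ·s = 11, Σwᵢ·1 = 8.
Moment sums: Σwᵢ·s·g = -110, Σwᵢ·g = -32.
MᵀWM·[p, q]ᵀ = MᵀWg becomes [[47, 11]; [11, 8]]·[p, q]ᵀ = [-110, -32]ᵀ.
Determinant 47·8 − 11² = 255.
p = ((-110)·8 − 11·(-32))/255 = -176/85; q = (47·(-32) − 11·(-110))/255 = -98/85.

p = -2.071, q = -1.153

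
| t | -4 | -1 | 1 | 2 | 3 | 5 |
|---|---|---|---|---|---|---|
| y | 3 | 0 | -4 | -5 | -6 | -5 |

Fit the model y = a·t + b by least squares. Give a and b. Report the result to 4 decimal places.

a = -1.0400, b = -1.7933

From the data, Σt·t = 56, Σt = 6, Σ1 = 6.
Right-hand side: Σt·y = -69, Σy = -17.
Normal equations: [[56, 6]; [6, 6]]·[a, b]ᵀ = [-69, -17]ᵀ.
det = 56·6 − 6² = 300.
a = ((-69)·6 − 6·(-17))/300 = -26/25; b = (56·(-17) − 6·(-69))/300 = -269/150.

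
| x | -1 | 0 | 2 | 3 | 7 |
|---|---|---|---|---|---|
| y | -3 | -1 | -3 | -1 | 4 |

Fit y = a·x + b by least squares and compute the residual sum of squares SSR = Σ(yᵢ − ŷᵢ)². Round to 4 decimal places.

SSR = 8.3505

Sums needed: Σx·x = 63, Σx = 11, Σ1 = 5.
For Mᵀy: Σx·y = 22, Σy = -4.
Normal equations: [[63, 11]; [11, 5]]·[a, b]ᵀ = [22, -4]ᵀ.
Eliminating b: 5·(row 1) − 11·(row 2) gives 194·a = 5·22 − 11·(-4) = 154, so a = 77/97.
Then b = ((-4) − 11·(77/97))/5 = -247/97.
Residuals: 33/97, 150/97, -198/97, -81/97, 96/97; SSR = 810/97.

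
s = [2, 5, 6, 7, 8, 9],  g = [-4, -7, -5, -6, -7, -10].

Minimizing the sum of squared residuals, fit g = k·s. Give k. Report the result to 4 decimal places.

k = -1.0077

AᵀA·[k]ᵀ = Aᵀg reads: 259·k = -261.
(Σs·s = 259, Σs·g = -261.)
k = (-261)/259 = -1.00772.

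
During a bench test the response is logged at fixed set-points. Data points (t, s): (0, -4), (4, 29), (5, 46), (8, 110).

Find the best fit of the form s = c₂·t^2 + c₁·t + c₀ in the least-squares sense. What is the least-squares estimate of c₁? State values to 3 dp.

c₁ = 2.567

Entries of AᵀA: Σt^2·t^2 = 4977, Σt^2·t = 701, Σt^2 = 105, Σt·t = 105, Σt = 17, Σ1 = 4.
And Σt^2·s = 8654, Σt·s = 1226, Σs = 181.
AᵀA·[c₂, c₁, c₀]ᵀ = Aᵀs becomes [[4977, 701, 105]; [701, 105, 17]; [105, 17, 4]]·[c₂, c₁, c₀]ᵀ = [8654, 1226, 181]ᵀ.
Solving the 3×3 system (Gaussian elimination) gives c₂ = 5729/3916, c₁ = 10051/3916, c₀ = -3976/979.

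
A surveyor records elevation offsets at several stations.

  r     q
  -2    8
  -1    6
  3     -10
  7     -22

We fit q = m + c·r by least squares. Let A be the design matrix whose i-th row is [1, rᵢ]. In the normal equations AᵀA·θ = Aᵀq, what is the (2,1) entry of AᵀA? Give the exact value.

Row 2 ↔ basis r, column 1 ↔ basis 1, so (AᵀA)_{2,1} = Σᵢ r = (-2)·(1) + (-1)·(1) + (3)·(1) + (7)·(1) = 7.

7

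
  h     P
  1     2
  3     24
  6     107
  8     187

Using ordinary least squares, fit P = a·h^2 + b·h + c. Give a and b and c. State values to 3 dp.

The normal system MᵀM·[a, b, c]ᵀ = MᵀP is [[5474, 756, 110]; [756, 110, 18]; [110, 18, 4]]·[a, b, c]ᵀ = [16038, 2212, 320]ᵀ.
Solving the 3×3 system (Gaussian elimination) gives a = 29/10, b = 151/290, c = -607/290.

a = 2.900, b = 0.521, c = -2.093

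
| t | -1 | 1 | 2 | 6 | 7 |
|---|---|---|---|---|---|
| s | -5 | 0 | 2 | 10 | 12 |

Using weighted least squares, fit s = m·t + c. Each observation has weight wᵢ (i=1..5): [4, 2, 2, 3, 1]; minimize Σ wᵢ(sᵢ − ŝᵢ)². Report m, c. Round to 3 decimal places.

From the data, Σwᵢ·t·t = 171, Σwᵢ·t = 27, Σwᵢ·1 = 12.
Right-hand side: Σwᵢ·t·s = 292, Σwᵢ·s = 26.
Determinant 171·12 − 27² = 1323.
m = (292·12 − 27·26)/1323 = 934/441; c = (171·26 − 27·292)/1323 = -382/147.

m = 2.118, c = -2.599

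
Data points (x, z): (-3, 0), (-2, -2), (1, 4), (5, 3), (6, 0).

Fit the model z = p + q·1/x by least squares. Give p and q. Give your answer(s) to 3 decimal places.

Compute the Gram sums: Σ1 = 5, Σ1/x = 8/15, Σ1/x·1/x = 643/450.
And Σz = 5, Σ1/x·z = 28/5.
So AᵀA·[p, q]ᵀ = Aᵀz: [[5, 8/15]; [8/15, 643/450]]·[p, q]ᵀ = [5, 28/5]ᵀ.
det = 5·(643/450) − (8/15)² = 343/50.
p = (5·(643/450) − (8/15)·(28/5))/(343/50) = 1871/3087; q = (5·(28/5) − (8/15)·5)/(343/50) = 3800/1029.

p = 0.606, q = 3.693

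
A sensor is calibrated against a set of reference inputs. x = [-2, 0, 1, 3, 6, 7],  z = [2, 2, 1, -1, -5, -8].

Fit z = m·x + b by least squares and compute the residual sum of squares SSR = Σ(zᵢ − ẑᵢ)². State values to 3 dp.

From the data, Σx·x = 99, Σx = 15, Σ1 = 6.
Moment sums: Σx·z = -92, Σz = -9.
Δ = 99·6 − 15² = 369.
m = ((-92)·6 − 15·(-9))/369 = -139/123; b = (99·(-9) − 15·(-92))/369 = 163/123.
Residuals: -65/41, 83/123, 33/41, 131/123, 56/123, -58/41; SSR = 856/123.

SSR = 6.959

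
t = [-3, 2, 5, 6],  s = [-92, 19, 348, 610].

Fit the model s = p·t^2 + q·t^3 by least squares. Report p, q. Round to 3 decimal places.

p = -1.176, q = 3.020

The normal equations are: 2018·p + 10690·q = 29908;  10690·p + 63074·q = 177896.
(Σt^2·t^2 = 2018, Σt^2·t^3 = 10690, Σt^3·t^3 = 63074, Σt^2·s = 29908, Σt^3·s = 177896.)
Determinant 2018·63074 − 10690² = 13007232.
p = (29908·63074 − 10690·177896)/13007232 = -637127/541968; q = (2018·177896 − 10690·29908)/13007232 = 1636567/541968.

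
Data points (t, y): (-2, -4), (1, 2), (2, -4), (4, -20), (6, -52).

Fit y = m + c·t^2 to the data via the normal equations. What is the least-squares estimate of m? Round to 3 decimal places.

Entries of MᵀM: Σ1 = 5, Σt^2 = 61, Σt^2·t^2 = 1585.
For Mᵀy: Σy = -78, Σt^2·y = -2222.
So MᵀM·[m, c]ᵀ = Mᵀy: [[5, 61]; [61, 1585]]·[m, c]ᵀ = [-78, -2222]ᵀ.
det = 5·1585 − 61² = 4204.
m = ((-78)·1585 − 61·(-2222))/4204 = 2978/1051; c = (5·(-2222) − 61·(-78))/4204 = -1588/1051.

m = 2.833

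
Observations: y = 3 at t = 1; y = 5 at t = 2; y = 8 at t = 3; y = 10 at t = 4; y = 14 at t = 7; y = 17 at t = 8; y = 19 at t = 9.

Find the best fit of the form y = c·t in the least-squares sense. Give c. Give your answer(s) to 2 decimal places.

With design matrix M, MᵀM = [[224]] and Mᵀy = [482]ᵀ.
c = 482/224 = 2.15179.

c = 2.15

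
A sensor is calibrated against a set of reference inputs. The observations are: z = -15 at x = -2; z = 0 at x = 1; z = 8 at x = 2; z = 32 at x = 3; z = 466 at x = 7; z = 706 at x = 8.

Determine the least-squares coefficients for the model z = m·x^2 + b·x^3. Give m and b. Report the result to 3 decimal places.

m = -0.963, b = 1.498

Compute the Gram sums: Σx^2·x^2 = 6611, Σx^2·x^3 = 49819, Σx^3·x^3 = 380651.
For Aᵀz: Σx^2·z = 68278, Σx^3·z = 522358.
Δ = 6611·380651 − 49819² = 34551000.
m = (68278·380651 − 49819·522358)/34551000 = -4158028/4318875; b = (6611·522358 − 49819·68278)/34551000 = 588262/392625.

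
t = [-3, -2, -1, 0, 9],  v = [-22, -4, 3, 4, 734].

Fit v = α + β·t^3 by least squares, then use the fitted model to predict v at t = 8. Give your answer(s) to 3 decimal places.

v̂ = 516.764

AᵀA·[α, β]ᵀ = Aᵀv reads: 5·α + 693·β = 715;  693·α + 532235·β = 535709.
(Σ1 = 5, Σt^3 = 693, Σt^3·t^3 = 532235, Σv = 715, Σt^3·v = 535709.)
Eliminating β: 532235·(row 1) − 693·(row 2) gives 2180926·α = 532235·715 − 693·535709 = 9301688, so α = 422804/99133.
Then β = (535709 − 693·(422804/99133))/532235 = 1091525/1090463.
At t = 8: v̂ = (422804/99133)·(1) + (1091525/1090463)·(512) = 563511644/1090463.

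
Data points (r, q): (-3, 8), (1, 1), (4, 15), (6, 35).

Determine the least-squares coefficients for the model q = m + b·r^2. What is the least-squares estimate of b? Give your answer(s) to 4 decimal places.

Sums needed: Σ1 = 4, Σr^2 = 62, Σr^2·r^2 = 1634.
And Σq = 59, Σr^2·q = 1573.
Δ = 4·1634 − 62² = 2692.
m = (59·1634 − 62·1573)/2692 = -280/673; b = (4·1573 − 62·59)/2692 = 1317/1346.

b = 0.9785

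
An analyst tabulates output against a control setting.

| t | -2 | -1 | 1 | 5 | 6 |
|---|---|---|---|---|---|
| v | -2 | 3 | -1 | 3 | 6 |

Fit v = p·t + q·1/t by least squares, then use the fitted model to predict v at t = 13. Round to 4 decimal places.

Entries of MᵀM: Σt·t = 67, Σt·1/t = 5, Σ1/t·1/t = 1043/450.
Right-hand side: Σt·v = 51, Σ1/t·v = -7/5.
det = 67·(1043/450) − 5² = 58631/450.
p = (51·(1043/450) − 5·(-7/5))/(58631/450) = 56343/58631; q = (67·(-7/5) − 5·51)/(58631/450) = -156960/58631.
At t = 13: v̂ = (56343/58631)·(13) + (-156960/58631)·(1/13) = 9365007/762203.

v̂ = 12.2868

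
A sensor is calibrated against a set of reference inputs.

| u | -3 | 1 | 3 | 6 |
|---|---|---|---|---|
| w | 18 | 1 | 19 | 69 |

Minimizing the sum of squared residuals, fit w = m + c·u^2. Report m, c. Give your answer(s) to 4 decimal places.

With design matrix M, MᵀM = [[4, 55]; [55, 1459]] and Mᵀw = [107, 2818]ᵀ.
det = 4·1459 − 55² = 2811.
m = (107·1459 − 55·2818)/2811 = 1123/2811; c = (4·2818 − 55·107)/2811 = 5387/2811.

m = 0.3995, c = 1.9164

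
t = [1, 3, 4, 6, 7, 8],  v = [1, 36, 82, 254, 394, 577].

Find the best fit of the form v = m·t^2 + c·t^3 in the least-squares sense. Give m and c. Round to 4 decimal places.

m = 1.1602, c = 0.9823

Compute the Gram sums: Σt^2·t^2 = 8131, Σt^2·t^3 = 58619, Σt^3·t^3 = 431275.
For Mᵀv: Σt^2·v = 67015, Σt^3·v = 491651.
Δ = 8131·431275 − 58619² = 70509864.
m = (67015·431275 − 58619·491651)/70509864 = 6817013/5875822; c = (8131·491651 − 58619·67015)/70509864 = 5771833/5875822.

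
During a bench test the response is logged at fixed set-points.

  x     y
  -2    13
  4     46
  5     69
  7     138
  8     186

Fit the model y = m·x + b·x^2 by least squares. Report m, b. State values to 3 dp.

From the data, Σx·x = 158, Σx·x^2 = 1036, Σx^2·x^2 = 7394.
And Σx·y = 2957, Σx^2·y = 21179.
Determinant 158·7394 − 1036² = 94956.
m = (2957·7394 − 1036·21179)/94956 = -38693/47478; b = (158·21179 − 1036·2957)/94956 = 141415/47478.

m = -0.815, b = 2.979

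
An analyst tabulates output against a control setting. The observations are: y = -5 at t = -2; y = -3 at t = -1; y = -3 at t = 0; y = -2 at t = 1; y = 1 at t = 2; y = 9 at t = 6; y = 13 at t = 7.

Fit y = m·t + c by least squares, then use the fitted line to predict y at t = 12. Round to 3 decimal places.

ŷ = 21.387

Entries of MᵀM: Σt·t = 95, Σt = 13, Σ1 = 7.
Moment sums: Σt·y = 158, Σy = 10.
Normal equations: [[95, 13]; [13, 7]]·[m, c]ᵀ = [158, 10]ᵀ.
det = 95·7 − 13² = 496.
m = (158·7 − 13·10)/496 = 61/31; c = (95·10 − 13·158)/496 = -69/31.
At t = 12: ŷ = (61/31)·(12) + (-69/31)·(1) = 663/31.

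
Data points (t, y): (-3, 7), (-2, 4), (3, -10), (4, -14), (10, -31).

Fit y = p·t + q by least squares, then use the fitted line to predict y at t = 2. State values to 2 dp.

XᵀX·[p, q]ᵀ = Xᵀy reads: 138·p + 12·q = -425;  12·p + 5·q = -44.
(Σt·t = 138, Σt = 12, Σ1 = 5, Σt·y = -425, Σy = -44.)
Eliminating q: 5·(row 1) − 12·(row 2) gives 546·p = 5·(-425) − 12·(-44) = -1597, so p = -1597/546.
Then q = ((-44) − 12·(-1597/546))/5 = -162/91.
At t = 2: ŷ = (-1597/546)·(2) + (-162/91)·(1) = -2083/273.

ŷ = -7.63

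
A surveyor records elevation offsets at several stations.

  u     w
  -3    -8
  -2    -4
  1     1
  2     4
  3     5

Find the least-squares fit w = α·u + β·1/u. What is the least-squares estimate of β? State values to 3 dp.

β = -1.302

Normal-equation sums: Σu·u = 27, Σu·1/u = 5, Σ1/u·1/u = 31/18.
For Mᵀw: Σu·w = 56, Σ1/u·w = 28/3.
Normal equations: [[27, 5]; [5, 31/18]]·[α, β]ᵀ = [56, 28/3]ᵀ.
det = 27·(31/18) − 5² = 43/2.
α = (56·(31/18) − 5·(28/3))/(43/2) = 896/387; β = (27·(28/3) − 5·56)/(43/2) = -56/43.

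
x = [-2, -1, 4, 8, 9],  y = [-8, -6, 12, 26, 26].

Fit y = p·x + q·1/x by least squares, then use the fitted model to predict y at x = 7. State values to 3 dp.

The normal equations are: 166·p + 5·q = 512;  5·p + (6949/5184)·q = 689/36.
Determinant 166·(6949/5184) − 5² = 511967/2592.
p = (512·(6949/5184) − 5·(689/36))/(511967/2592) = 1530904/511967; q = (166·(689/36) − 5·512)/(511967/2592) = 1599408/511967.
At x = 7: ŷ = (1530904/511967)·(7) + (1599408/511967)·(1/7) = 76613704/3583769.

ŷ = 21.378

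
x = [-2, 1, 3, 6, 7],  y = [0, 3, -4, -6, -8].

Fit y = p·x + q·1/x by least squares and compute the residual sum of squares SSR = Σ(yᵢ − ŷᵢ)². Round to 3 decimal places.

SSR = 3.469

MᵀM·[p, q]ᵀ = Mᵀy reads: 99·p + 5·q = -101;  5·p + (1243/882)·q = -10/21.
(Σx·x = 99, Σx·1/x = 5, Σ1/x·1/x = 1243/882, Σx·y = -101, Σ1/x·y = -10/21.)
det = 99·(1243/882) − 5² = 11223/98.
p = ((-101)·(1243/882) − 5·(-10/21))/(11223/98) = -123443/101007; q = (99·(-10/21) − 5·(-101))/(11223/98) = 44870/11223.
Residuals: -44971/101007, 22634/101007, -18701/11223, 831/1247, -1645/101007; SSR = 350432/101007.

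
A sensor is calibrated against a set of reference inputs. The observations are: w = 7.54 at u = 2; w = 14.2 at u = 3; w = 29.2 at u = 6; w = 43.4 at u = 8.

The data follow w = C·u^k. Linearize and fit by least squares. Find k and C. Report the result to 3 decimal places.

Linearized form: ln w = k·ln u + ln C. From the 4 transformed points,
Sums: Σln u = 5.6630, Σ(ln u)² = 9.2219, Σln w = 11.8181, Σln u·ln w = 18.2013.
Normal system: [[9.2219, 5.6630]; [5.6630, 4]]·[k, ln C]ᵀ = [18.2013, 11.8181]ᵀ.
Solving (det = 4.8184): k = 1.22032, ln C = 1.22687, so C = exp(1.22687) = 3.41053.

k = 1.220, C = 3.411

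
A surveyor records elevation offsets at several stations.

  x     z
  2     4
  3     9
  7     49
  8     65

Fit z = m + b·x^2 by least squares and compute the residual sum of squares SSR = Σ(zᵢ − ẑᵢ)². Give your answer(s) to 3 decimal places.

SSR = 0.348

Sums needed: Σ1 = 4, Σx^2 = 126, Σx^2·x^2 = 6594.
And Σz = 127, Σx^2·z = 6658.
Normal equations: [[4, 126]; [126, 6594]]·[m, b]ᵀ = [127, 6658]ᵀ.
det = 4·6594 − 126² = 10500.
m = (127·6594 − 126·6658)/10500 = -7/50; b = (4·6658 − 126·127)/10500 = 1063/1050.
Residuals: 19/210, 1/35, -7/15, 73/210; SSR = 73/210.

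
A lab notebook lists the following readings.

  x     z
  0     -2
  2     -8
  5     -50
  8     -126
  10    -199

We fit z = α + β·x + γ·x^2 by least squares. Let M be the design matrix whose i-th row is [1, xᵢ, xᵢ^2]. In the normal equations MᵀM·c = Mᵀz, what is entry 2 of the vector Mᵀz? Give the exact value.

-3264

Entry 2 ↔ basis x, so (Mᵀz)_{2} = Σᵢ (x)·zᵢ = (0)·(-2) + (2)·(-8) + (5)·(-50) + (8)·(-126) + (10)·(-199) = -3264.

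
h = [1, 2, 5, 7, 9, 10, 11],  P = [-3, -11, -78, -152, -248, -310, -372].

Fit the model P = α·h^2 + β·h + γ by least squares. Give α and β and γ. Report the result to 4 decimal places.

α = -3.0381, β = -0.5592, γ = 1.2394

Forming AᵀA = [[34245, 3537, 381]; [3537, 381, 45]; [381, 45, 7]] and AᵀP = [-105545, -10903, -1174]ᵀ gives AᵀA·[α, β, γ]ᵀ = AᵀP.
Solving the 3×3 system (Gaussian elimination) gives α = -49381/16254, β = -505/903, γ = 6715/5418.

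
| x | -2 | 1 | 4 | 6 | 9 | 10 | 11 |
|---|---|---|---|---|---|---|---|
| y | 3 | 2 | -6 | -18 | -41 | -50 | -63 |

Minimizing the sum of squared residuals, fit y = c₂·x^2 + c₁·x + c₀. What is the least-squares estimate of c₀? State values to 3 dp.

c₀ = 3.600

From the data, Σx^2·x^2 = 32771, Σx^2·x = 3333, Σx^2 = 359, Σx·x = 359, Σx = 39, Σ1 = 7.
Right-hand side: Σx^2·y = -16674, Σx·y = -1698, Σy = -173.
Normal equations: [[32771, 3333, 359]; [3333, 359, 39]; [359, 39, 7]]·[c₂, c₁, c₀]ᵀ = [-16674, -1698, -173]ᵀ.
Inverting the 3×3 Gram matrix, [c₂, c₁, c₀]ᵀ = [-444803/904498, -502221/904498, 232579/64607]ᵀ.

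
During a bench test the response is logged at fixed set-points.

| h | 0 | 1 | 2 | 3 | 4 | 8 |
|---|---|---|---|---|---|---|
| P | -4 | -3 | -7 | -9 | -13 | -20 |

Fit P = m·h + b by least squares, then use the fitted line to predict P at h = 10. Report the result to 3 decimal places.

P̂ = -24.733

Compute the Gram sums: Σh·h = 94, Σh = 18, Σ1 = 6.
Moment sums: Σh·P = -256, ΣP = -56.
Δ = 94·6 − 18² = 240.
m = ((-256)·6 − 18·(-56))/240 = -11/5; b = (94·(-56) − 18·(-256))/240 = -41/15.
At h = 10: P̂ = (-11/5)·(10) + (-41/15)·(1) = -371/15.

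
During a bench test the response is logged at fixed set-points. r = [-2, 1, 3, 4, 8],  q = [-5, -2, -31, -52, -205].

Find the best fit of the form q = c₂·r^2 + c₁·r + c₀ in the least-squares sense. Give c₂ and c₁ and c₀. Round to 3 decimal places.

With design matrix M, MᵀM = [[4450, 596, 94]; [596, 94, 14]; [94, 14, 5]] and Mᵀq = [-14253, -1933, -295]ᵀ.
Solving the 3×3 system (Gaussian elimination) gives c₂ = -271835/90654, c₁ = -180425/90654, c₀ = 44517/15109.

c₂ = -2.999, c₁ = -1.990, c₀ = 2.946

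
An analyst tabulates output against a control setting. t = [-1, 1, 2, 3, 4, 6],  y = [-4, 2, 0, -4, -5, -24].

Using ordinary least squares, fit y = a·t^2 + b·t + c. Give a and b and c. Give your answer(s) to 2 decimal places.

The normal system AᵀA·[a, b, c]ᵀ = Aᵀy is [[1651, 315, 67]; [315, 67, 15]; [67, 15, 6]]·[a, b, c]ᵀ = [-982, -170, -35]ᵀ.
Inverting the 3×3 Gram matrix, [a, b, c]ᵀ = [-67/62, 9535/3658, -517/1829]ᵀ.

a = -1.08, b = 2.61, c = -0.28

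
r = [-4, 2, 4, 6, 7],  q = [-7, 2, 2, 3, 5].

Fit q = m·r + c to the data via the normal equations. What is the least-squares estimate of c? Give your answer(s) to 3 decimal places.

Compute the Gram sums: Σr·r = 121, Σr = 15, Σ1 = 5.
For Mᵀq: Σr·q = 93, Σq = 5.
So MᵀM·[m, c]ᵀ = Mᵀq: [[121, 15]; [15, 5]]·[m, c]ᵀ = [93, 5]ᵀ.
Δ = 121·5 − 15² = 380.
m = (93·5 − 15·5)/380 = 39/38; c = (121·5 − 15·93)/380 = -79/38.

c = -2.079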